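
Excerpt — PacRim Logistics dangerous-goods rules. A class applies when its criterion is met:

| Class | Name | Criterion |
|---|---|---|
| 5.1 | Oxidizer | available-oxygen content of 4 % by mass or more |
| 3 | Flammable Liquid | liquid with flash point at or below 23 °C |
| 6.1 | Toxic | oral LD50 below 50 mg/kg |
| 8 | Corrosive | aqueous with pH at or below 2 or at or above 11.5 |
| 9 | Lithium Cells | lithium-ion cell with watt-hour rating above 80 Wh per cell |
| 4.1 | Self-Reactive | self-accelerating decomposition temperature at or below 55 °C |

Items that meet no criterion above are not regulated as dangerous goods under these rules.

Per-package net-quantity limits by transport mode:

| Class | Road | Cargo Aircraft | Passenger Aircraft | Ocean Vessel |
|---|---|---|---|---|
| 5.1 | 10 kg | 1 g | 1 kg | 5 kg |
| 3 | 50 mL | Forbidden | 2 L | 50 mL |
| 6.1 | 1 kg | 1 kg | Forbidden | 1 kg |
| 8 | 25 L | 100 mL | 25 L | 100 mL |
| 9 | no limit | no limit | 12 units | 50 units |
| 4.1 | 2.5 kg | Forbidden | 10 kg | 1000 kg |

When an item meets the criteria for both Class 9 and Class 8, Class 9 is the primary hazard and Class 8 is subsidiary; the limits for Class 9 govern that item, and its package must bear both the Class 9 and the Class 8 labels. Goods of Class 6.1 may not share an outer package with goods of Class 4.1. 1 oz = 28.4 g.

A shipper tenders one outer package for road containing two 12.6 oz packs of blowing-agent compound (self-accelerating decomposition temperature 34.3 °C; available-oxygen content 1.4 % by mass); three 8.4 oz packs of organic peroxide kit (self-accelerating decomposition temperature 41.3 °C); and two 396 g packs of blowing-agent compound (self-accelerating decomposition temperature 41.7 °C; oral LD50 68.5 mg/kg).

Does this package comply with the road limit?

Yes

With self-accelerating decomposition temperature 34.3 °C (≤ 55 °C), the blowing-agent compound falls in Class 4.1.
The organic peroxide kit has self-accelerating decomposition temperature 41.3 °C, which is ≤ 55 °C, so it is Class 4.1 (Self-Reactive).
The blowing-agent compound has self-accelerating decomposition temperature 41.7 °C, which is ≤ 55 °C, so it is Class 4.1 (Self-Reactive).
Class 4.1 net quantity: (two 12.6 oz packs = 715.68 g) + (three 8.4 oz packs = 715.68 g) + (two 396 g packs = 792 g) = 2223.36 g.
That is within the Class 4.1 road limit of 2.5 kg.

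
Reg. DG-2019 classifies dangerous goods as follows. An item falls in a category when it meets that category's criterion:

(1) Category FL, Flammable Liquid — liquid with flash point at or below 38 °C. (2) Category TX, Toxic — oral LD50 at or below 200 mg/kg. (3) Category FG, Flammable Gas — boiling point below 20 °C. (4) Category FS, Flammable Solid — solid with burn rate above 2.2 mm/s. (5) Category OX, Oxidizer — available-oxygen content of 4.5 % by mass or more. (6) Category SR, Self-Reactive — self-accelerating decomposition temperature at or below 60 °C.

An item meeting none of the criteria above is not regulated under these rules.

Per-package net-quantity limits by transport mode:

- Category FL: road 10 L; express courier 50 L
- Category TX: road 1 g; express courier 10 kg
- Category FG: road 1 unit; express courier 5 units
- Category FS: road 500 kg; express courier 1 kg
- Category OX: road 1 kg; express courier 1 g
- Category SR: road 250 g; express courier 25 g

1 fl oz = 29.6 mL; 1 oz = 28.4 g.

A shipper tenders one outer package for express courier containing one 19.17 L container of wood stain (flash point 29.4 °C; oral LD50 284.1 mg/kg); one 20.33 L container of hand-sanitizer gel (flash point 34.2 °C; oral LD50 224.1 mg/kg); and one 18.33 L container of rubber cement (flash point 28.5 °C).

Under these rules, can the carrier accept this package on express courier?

No

Wood stain: flash point 29.4 °C ≤ 38 °C → Category FL (Flammable Liquid).
With flash point 34.2 °C (≤ 38 °C), the hand-sanitizer gel falls in Category FL.
Flash point 28.5 °C meets the Category FL criterion (Flammable Liquid), so the rubber cement is Category FL.
Total Category FL: 19.17 L + 20.33 L + 18.33 L = 57.83 L.
57.83 L > 50 L (express courier limit, Category FL) — over the limit.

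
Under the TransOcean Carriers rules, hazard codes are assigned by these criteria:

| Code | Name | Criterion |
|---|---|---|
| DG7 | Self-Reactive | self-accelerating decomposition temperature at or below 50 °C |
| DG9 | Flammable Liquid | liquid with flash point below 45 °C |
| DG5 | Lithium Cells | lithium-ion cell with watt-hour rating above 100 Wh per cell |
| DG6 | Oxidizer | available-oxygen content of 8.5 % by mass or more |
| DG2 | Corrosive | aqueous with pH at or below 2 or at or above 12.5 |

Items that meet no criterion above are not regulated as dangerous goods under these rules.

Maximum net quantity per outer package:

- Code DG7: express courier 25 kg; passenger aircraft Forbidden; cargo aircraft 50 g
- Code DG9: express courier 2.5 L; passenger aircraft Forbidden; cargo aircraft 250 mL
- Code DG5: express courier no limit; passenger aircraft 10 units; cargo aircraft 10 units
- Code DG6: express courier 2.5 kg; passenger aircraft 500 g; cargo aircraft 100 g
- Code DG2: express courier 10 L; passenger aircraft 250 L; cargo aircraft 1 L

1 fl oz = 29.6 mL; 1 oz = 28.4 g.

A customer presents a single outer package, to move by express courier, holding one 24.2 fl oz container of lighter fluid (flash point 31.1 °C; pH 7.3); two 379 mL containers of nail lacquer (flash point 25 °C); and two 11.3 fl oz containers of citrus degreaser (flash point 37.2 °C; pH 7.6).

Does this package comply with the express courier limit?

The lighter fluid has flash point 31.1 °C, which is < 45 °C, so it is Code DG9 (Flammable Liquid).
With flash point 25 °C (< 45 °C), the nail lacquer falls in Code DG9.
With flash point 37.2 °C (< 45 °C), the citrus degreaser falls in Code DG9.
Total Code DG9: (one 24.2 fl oz container = 716.32 mL) + (two 379 mL containers = 758 mL) + (two 11.3 fl oz containers = 668.96 mL) = 2143.28 mL.
That is within the Code DG9 express courier limit of 2.5 L.

Yes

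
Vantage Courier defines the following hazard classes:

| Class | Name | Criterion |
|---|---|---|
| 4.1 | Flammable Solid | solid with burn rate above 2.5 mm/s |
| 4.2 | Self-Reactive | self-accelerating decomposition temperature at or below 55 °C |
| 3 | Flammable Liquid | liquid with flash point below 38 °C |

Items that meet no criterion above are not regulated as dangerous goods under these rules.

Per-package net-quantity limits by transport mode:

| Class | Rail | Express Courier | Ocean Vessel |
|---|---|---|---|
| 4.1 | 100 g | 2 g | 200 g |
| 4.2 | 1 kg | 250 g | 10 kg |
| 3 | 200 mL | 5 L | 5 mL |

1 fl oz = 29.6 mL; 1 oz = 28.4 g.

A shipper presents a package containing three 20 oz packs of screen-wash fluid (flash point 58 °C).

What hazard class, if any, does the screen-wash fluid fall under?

Not regulated

flash point 58 °C is not below 38 °C, so Class 3 does not apply.
No criterion is met, so the item is not regulated.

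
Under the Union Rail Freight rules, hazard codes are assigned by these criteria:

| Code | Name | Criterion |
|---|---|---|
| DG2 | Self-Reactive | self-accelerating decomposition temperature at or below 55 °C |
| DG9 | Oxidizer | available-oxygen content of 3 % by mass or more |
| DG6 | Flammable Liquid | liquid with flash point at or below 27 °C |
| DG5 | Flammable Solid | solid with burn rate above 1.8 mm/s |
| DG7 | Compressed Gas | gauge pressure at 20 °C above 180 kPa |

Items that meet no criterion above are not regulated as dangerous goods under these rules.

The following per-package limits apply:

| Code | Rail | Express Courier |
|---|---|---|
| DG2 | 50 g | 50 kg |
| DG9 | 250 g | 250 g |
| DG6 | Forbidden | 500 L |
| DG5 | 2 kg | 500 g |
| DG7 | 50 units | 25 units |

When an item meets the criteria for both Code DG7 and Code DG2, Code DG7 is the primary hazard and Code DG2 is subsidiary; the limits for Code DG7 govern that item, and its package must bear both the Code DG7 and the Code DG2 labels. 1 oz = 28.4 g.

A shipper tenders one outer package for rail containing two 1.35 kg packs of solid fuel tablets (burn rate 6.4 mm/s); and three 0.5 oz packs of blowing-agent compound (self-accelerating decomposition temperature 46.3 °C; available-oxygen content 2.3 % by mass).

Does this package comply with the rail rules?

Burn rate 6.4 mm/s meets the Code DG5 criterion (Flammable Solid), so the solid fuel tablets are Code DG5.
Blowing-agent compound: self-accelerating decomposition temperature 46.3 °C ≤ 55 °C → Code DG2 (Self-Reactive).
Code DG2 quantity: three 0.5 oz packs = 42.6 g.
42.6 g is within the rail limit of 50 g for Code DG2.
Code DG5 quantity: two 1.35 kg packs = 2.7 kg.
That exceeds the Code DG5 rail limit of 2 kg.

No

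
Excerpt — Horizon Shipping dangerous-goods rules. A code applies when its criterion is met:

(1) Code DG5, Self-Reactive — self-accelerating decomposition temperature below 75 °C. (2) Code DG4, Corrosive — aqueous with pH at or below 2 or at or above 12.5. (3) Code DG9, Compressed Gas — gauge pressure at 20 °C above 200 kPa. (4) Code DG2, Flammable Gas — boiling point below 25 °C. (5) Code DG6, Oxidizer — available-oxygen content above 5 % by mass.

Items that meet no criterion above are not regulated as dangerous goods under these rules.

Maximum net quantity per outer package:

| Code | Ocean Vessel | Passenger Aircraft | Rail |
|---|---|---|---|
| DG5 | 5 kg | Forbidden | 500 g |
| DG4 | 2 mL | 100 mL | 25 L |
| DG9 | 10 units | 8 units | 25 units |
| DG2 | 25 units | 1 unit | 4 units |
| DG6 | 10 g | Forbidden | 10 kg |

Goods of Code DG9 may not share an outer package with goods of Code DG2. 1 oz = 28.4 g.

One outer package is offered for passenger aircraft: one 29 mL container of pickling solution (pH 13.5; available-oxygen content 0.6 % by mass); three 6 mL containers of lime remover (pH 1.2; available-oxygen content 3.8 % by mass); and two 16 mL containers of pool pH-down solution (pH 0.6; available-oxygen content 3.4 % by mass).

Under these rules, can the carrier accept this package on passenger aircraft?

The pickling solution has pH 13.5, which is ≥ 12.5, so it is Code DG4 (Corrosive).
With pH 1.2 (≤ 2), the lime remover falls in Code DG4.
pH 0.6 meets the Code DG4 criterion (Corrosive), so the pool pH-down solution is Code DG4.
Code DG4 net quantity: 29 mL + (three 6 mL containers = 18 mL) + (two 16 mL containers = 32 mL) = 79 mL.
That is within the Code DG4 passenger aircraft limit of 100 mL.

Yes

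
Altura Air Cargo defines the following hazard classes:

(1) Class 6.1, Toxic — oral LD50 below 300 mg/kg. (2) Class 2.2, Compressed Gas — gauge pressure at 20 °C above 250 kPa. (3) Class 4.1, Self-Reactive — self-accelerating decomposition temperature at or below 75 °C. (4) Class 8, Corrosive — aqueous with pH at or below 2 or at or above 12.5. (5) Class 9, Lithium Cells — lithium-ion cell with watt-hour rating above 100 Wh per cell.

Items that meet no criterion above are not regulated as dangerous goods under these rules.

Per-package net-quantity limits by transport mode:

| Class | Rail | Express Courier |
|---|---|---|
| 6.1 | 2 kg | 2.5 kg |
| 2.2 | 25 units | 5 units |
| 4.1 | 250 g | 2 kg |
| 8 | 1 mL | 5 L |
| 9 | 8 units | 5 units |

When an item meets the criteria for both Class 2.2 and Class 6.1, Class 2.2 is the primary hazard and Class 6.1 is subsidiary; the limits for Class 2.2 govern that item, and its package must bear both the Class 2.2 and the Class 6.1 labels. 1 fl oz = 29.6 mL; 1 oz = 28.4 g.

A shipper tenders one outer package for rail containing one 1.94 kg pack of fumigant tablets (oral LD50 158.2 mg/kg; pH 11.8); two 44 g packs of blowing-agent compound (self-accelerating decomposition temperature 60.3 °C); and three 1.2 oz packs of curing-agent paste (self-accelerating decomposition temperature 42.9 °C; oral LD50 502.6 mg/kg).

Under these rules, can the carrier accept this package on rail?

Fumigant tablets: oral LD50 158.2 mg/kg < 300 mg/kg → Class 6.1 (Toxic).
The blowing-agent compound has self-accelerating decomposition temperature 60.3 °C, which is ≤ 75 °C, so it is Class 4.1 (Self-Reactive).
The curing-agent paste has self-accelerating decomposition temperature 42.9 °C, which is ≤ 75 °C, so it is Class 4.1 (Self-Reactive).
Total Class 4.1: (two 44 g packs = 88 g) + (three 1.2 oz packs = 102.24 g) = 190.24 g.
190.24 g is within the rail limit of 250 g for Class 4.1.
Class 6.1 quantity: 1.94 kg.
1.94 kg ≤ 2 kg (rail limit, Class 6.1) — within limit.
Every hazard class is within its rail limit and no segregation rule is violated.

Yes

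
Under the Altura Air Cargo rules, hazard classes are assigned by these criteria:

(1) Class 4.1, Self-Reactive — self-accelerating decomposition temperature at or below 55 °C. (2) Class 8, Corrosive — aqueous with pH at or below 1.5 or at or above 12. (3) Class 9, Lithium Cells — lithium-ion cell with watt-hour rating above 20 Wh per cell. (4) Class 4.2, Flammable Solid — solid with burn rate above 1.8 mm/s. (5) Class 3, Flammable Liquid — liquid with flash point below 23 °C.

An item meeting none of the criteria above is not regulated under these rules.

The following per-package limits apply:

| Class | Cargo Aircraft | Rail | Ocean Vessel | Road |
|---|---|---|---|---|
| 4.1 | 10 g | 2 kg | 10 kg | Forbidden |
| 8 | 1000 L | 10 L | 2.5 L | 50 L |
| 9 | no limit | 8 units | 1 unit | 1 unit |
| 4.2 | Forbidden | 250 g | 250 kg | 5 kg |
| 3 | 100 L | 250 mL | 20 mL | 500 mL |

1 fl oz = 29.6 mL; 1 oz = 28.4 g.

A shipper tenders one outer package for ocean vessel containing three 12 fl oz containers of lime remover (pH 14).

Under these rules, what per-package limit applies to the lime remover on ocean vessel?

Lime remover: pH 14 ≥ 12 → Class 8 (Corrosive).
The ocean vessel limit for Class 8 is 2.5 L.

2.5 L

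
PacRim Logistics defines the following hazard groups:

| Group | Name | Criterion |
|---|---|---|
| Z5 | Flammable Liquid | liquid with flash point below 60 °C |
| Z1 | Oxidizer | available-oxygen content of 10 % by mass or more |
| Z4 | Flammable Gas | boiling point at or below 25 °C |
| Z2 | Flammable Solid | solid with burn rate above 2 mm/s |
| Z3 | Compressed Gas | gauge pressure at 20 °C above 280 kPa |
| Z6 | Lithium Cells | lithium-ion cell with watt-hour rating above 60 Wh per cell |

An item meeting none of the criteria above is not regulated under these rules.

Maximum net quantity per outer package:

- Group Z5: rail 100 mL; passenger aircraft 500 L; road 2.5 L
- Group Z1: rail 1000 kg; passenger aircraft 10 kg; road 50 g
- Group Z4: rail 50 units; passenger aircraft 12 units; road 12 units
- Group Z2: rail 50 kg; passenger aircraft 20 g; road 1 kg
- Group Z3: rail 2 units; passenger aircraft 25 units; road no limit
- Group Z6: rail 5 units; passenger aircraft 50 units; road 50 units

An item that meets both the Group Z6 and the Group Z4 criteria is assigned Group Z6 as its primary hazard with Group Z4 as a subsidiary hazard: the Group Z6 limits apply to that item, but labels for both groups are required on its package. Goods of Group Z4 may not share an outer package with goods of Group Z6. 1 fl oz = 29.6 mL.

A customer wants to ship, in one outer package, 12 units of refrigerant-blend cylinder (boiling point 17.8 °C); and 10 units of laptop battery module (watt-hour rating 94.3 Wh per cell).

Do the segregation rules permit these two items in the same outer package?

No

With boiling point 17.8 °C (≤ 25 °C), the refrigerant-blend cylinder falls in Group Z4.
Laptop battery module: watt-hour rating 94.3 Wh per cell > 60 Wh per cell → Group Z6 (Lithium Cells).
Group Z4 and Group Z6 may not share an outer package.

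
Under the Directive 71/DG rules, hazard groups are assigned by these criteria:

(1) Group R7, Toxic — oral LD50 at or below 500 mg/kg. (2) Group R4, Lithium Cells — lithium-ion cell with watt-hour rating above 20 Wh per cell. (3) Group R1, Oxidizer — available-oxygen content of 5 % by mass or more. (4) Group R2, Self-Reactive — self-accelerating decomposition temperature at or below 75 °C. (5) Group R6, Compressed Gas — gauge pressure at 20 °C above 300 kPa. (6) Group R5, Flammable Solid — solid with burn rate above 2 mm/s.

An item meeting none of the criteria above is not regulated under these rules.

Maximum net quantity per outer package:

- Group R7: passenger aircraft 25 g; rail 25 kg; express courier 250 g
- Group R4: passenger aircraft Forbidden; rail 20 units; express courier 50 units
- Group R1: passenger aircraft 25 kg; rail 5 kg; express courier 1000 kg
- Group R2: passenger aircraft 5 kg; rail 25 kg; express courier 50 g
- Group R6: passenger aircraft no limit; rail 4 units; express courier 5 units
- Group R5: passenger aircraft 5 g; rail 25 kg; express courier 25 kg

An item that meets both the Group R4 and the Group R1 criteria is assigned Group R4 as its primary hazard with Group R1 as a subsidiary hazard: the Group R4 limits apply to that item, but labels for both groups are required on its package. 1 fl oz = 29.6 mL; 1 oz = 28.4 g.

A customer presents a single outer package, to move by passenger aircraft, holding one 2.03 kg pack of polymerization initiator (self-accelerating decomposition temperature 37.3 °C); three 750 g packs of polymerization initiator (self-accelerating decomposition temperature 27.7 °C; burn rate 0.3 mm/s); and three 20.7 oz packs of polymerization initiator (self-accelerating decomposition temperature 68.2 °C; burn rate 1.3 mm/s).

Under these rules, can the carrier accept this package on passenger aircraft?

No

The polymerization initiator has self-accelerating decomposition temperature 37.3 °C, which is ≤ 75 °C, so it is Group R2 (Self-Reactive).
Self-accelerating decomposition temperature 27.7 °C meets the Group R2 criterion (Self-Reactive), so the polymerization initiator is Group R2.
Self-accelerating decomposition temperature 68.2 °C meets the Group R2 criterion (Self-Reactive), so the polymerization initiator is Group R2.
Group R2 net quantity: 2.03 kg + (three 750 g packs = 2.25 kg) + (three 20.7 oz packs = 1763.64 g) = 6043.64 g.
That exceeds the Group R2 passenger aircraft limit of 5 kg.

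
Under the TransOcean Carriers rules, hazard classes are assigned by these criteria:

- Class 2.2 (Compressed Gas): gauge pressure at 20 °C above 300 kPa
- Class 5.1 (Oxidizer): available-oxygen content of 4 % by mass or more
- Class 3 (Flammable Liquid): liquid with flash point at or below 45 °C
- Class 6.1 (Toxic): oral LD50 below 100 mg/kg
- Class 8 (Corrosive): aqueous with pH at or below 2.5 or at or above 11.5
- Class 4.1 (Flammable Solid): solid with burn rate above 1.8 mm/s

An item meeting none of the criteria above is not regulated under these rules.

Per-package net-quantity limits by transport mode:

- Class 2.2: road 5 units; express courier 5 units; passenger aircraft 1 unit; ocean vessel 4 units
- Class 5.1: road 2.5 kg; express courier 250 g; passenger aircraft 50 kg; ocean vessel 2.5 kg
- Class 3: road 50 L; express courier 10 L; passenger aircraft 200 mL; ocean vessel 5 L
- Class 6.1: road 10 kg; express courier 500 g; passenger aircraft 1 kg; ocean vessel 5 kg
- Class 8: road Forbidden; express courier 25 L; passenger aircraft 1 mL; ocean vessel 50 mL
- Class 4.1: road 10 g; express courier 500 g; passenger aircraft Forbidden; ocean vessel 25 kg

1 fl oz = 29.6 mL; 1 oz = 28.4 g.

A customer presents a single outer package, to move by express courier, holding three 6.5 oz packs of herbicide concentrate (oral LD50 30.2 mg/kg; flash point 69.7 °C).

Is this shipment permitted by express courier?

No

With oral LD50 30.2 mg/kg (< 100 mg/kg), the herbicide concentrate falls in Class 6.1.
Class 6.1 quantity: three 6.5 oz packs = 553.8 g.
553.8 g > 500 g (express courier limit, Class 6.1) — over the limit.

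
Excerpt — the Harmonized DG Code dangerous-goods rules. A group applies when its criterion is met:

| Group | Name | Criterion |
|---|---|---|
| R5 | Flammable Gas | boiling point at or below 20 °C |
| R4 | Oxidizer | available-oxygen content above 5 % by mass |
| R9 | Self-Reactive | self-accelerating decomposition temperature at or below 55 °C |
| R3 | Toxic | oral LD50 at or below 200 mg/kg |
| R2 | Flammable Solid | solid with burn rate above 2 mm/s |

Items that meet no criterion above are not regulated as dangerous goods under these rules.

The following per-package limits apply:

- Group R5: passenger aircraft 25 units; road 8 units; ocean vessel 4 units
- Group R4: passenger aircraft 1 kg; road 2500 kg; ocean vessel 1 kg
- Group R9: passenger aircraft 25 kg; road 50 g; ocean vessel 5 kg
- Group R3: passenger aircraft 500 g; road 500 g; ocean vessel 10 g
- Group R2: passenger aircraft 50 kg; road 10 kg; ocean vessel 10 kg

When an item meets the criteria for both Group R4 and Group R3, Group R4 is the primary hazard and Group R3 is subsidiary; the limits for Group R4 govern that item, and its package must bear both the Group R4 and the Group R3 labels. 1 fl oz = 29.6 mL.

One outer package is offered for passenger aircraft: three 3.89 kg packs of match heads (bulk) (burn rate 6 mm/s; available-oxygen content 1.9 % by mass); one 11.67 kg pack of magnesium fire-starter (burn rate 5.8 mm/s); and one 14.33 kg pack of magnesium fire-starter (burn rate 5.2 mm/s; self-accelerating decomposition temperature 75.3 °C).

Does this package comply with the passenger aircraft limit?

Yes

Match heads (bulk): burn rate 6 mm/s > 2 mm/s → Group R2 (Flammable Solid).
The magnesium fire-starter has burn rate 5.8 mm/s, which is > 2 mm/s, so it is Group R2 (Flammable Solid).
With burn rate 5.2 mm/s (> 2 mm/s), the magnesium fire-starter falls in Group R2.
Total Group R2: (three 3.89 kg packs = 11.67 kg) + 11.67 kg + 14.33 kg = 37.67 kg.
That is within the Group R2 passenger aircraft limit of 50 kg.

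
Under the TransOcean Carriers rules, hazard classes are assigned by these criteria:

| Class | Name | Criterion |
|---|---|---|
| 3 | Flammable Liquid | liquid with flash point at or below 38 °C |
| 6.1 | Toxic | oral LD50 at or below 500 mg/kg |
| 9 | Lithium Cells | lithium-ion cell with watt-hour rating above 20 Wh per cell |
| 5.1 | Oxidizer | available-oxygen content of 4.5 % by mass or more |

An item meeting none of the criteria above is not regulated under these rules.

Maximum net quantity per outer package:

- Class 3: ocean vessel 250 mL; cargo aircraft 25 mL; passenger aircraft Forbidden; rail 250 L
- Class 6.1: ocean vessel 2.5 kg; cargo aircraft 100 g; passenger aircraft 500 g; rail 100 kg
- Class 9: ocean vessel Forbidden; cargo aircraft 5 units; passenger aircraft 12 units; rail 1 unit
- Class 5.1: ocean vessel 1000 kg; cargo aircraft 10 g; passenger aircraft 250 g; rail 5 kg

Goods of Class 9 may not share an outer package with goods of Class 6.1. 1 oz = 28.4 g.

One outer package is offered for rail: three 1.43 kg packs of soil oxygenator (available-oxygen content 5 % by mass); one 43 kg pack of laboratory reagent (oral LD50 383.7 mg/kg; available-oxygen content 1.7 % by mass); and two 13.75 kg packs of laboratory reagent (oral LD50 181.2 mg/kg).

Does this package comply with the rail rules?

Yes

With available-oxygen content 5 % by mass (≥ 4.5 % by mass), the soil oxygenator falls in Class 5.1.
With oral LD50 383.7 mg/kg (≤ 500 mg/kg), the laboratory reagent falls in Class 6.1.
Laboratory reagent: oral LD50 181.2 mg/kg ≤ 500 mg/kg → Class 6.1 (Toxic).
Class 5.1 quantity: three 1.43 kg packs = 4.29 kg.
That is within the Class 5.1 rail limit of 5 kg.
Class 6.1 net quantity: 43 kg + (two 13.75 kg packs = 27.5 kg) = 70.5 kg.
70.5 kg ≤ 100 kg (rail limit, Class 6.1) — within limit.
The segregation rule (Class 9 with Class 6.1) does not apply to Class 5.1 with Class 6.1.
Every hazard class is within its rail limit and no segregation rule is violated.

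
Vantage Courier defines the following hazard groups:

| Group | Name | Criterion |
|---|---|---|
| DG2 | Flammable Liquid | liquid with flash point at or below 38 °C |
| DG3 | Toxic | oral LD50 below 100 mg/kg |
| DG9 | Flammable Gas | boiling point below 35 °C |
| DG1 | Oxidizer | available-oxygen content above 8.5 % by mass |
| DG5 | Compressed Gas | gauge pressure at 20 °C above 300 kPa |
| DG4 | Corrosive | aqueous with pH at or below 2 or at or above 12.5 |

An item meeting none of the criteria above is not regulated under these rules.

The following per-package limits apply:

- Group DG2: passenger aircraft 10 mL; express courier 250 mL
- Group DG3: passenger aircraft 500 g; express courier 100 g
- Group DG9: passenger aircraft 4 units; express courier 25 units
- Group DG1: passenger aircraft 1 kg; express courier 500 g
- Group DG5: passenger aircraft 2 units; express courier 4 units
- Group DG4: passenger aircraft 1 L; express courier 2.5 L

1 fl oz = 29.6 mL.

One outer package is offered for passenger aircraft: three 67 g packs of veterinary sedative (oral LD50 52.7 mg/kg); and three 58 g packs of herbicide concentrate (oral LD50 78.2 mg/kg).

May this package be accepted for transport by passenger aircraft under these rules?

Veterinary sedative: oral LD50 52.7 mg/kg < 100 mg/kg → Group DG3 (Toxic).
Oral LD50 78.2 mg/kg meets the Group DG3 criterion (Toxic), so the herbicide concentrate is Group DG3.
Total Group DG3: (three 67 g packs = 201 g) + (three 58 g packs = 174 g) = 375 g.
That is within the Group DG3 passenger aircraft limit of 500 g.

Yes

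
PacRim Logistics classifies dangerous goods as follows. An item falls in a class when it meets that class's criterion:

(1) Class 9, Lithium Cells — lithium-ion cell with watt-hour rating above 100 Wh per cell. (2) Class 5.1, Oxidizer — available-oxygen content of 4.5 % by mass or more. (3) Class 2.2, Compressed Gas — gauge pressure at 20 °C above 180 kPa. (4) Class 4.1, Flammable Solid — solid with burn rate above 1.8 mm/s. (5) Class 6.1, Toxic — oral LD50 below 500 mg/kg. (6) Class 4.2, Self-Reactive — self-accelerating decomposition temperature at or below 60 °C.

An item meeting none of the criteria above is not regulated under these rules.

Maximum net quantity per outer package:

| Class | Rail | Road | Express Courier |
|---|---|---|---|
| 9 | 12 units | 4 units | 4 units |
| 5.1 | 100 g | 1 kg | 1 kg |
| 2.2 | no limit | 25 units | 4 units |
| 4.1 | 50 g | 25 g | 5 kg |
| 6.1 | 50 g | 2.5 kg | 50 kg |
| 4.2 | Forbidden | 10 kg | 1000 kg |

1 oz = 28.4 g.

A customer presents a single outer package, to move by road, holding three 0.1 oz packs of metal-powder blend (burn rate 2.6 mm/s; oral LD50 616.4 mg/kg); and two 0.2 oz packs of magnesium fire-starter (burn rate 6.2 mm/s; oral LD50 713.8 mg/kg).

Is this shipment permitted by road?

Metal-powder blend: burn rate 2.6 mm/s > 1.8 mm/s → Class 4.1 (Flammable Solid).
With burn rate 6.2 mm/s (> 1.8 mm/s), the magnesium fire-starter falls in Class 4.1.
Class 4.1 net quantity: (three 0.1 oz packs = 8.52 g) + (two 0.2 oz packs = 11.36 g) = 19.88 g.
19.88 g is within the road limit of 25 g for Class 4.1.

Yes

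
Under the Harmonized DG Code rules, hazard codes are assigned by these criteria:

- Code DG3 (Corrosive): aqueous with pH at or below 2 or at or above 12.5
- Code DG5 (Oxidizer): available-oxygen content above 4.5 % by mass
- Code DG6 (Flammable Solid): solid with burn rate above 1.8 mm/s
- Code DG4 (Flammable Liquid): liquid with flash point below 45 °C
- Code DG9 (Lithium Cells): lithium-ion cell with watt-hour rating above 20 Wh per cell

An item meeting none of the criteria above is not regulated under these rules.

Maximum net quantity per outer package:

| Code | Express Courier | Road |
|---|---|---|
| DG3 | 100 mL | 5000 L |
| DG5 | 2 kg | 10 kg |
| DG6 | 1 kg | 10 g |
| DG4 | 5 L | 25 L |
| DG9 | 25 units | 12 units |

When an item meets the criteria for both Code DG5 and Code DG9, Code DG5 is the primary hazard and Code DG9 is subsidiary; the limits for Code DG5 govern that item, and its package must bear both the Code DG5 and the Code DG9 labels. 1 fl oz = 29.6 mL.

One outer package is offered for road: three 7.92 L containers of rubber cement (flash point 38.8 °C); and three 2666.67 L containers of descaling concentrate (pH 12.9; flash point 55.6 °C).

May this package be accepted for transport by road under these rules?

Flash point 38.8 °C meets the Code DG4 criterion (Flammable Liquid), so the rubber cement is Code DG4.
The descaling concentrate has pH 12.9, which is ≥ 12.5, so it is Code DG3 (Corrosive).
Code DG4 quantity: three 7.92 L containers = 23.76 L.
23.76 L ≤ 25 L (road limit, Code DG4) — within limit.
Code DG3 quantity: three 2666.67 L containers = 8000.01 L.
That exceeds the Code DG3 road limit of 5000 L.

No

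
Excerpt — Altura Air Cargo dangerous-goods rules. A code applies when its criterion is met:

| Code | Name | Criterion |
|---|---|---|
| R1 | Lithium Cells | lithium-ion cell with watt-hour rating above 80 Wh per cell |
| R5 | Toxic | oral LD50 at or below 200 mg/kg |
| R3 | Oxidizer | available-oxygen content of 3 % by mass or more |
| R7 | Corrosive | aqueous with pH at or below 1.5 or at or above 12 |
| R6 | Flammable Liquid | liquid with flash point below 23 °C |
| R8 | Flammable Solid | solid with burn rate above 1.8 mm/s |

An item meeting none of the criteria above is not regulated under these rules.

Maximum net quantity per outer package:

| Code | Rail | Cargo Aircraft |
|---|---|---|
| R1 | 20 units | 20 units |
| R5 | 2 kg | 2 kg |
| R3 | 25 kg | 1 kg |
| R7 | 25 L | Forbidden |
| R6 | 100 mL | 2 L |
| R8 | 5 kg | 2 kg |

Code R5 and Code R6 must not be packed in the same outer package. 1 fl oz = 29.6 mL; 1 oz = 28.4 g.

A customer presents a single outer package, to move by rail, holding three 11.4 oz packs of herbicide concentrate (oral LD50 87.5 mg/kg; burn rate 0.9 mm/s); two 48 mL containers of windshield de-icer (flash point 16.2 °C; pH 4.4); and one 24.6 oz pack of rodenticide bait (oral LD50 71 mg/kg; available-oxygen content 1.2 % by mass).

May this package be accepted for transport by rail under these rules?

With oral LD50 87.5 mg/kg (≤ 200 mg/kg), the herbicide concentrate falls in Code R5.
Windshield de-icer: flash point 16.2 °C < 23 °C → Code R6 (Flammable Liquid).
With oral LD50 71 mg/kg (≤ 200 mg/kg), the rodenticide bait falls in Code R5.
Code R5 net quantity: (three 11.4 oz packs = 971.28 g) + (one 24.6 oz pack = 698.64 g) = 1669.92 g.
1669.92 g is within the rail limit of 2 kg for Code R5.
Code R6 quantity: two 48 mL containers = 96 mL.
96 mL is within the rail limit of 100 mL for Code R6.
Code R5 and Code R6 may not share an outer package.

No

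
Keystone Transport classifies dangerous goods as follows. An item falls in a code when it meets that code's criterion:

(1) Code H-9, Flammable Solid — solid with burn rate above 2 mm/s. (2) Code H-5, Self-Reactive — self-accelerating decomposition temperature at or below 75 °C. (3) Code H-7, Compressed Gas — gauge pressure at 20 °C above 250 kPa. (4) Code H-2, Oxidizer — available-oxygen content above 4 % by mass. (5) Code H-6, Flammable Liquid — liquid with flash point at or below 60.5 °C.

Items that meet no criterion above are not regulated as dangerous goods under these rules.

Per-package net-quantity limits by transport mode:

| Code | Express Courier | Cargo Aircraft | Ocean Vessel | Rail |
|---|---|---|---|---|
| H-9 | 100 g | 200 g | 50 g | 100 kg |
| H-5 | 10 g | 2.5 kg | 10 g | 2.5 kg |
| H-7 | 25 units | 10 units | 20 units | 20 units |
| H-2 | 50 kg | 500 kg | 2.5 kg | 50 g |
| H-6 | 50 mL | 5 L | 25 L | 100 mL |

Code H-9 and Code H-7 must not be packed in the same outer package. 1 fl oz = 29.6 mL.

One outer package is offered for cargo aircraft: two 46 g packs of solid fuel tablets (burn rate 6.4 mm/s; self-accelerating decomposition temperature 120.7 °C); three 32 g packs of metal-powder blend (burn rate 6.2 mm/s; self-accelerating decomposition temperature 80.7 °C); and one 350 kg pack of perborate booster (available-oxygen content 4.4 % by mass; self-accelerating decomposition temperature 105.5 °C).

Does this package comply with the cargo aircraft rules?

Burn rate 6.4 mm/s meets the Code H-9 criterion (Flammable Solid), so the solid fuel tablets are Code H-9.
Metal-powder blend: burn rate 6.2 mm/s > 2 mm/s → Code H-9 (Flammable Solid).
Available-oxygen content 4.4 % by mass meets the Code H-2 criterion (Oxidizer), so the perborate booster is Code H-2.
Code H-2 quantity: 350 kg.
350 kg ≤ 500 kg (cargo aircraft limit, Code H-2) — within limit.
Total Code H-9: (two 46 g packs = 92 g) + (three 32 g packs = 96 g) = 188 g.
188 g ≤ 200 g (cargo aircraft limit, Code H-9) — within limit.
The segregation rule (Code H-9 with Code H-7) does not apply to Code H-2 with Code H-9.
Every hazard code is within its cargo aircraft limit and no segregation rule is violated.

Yes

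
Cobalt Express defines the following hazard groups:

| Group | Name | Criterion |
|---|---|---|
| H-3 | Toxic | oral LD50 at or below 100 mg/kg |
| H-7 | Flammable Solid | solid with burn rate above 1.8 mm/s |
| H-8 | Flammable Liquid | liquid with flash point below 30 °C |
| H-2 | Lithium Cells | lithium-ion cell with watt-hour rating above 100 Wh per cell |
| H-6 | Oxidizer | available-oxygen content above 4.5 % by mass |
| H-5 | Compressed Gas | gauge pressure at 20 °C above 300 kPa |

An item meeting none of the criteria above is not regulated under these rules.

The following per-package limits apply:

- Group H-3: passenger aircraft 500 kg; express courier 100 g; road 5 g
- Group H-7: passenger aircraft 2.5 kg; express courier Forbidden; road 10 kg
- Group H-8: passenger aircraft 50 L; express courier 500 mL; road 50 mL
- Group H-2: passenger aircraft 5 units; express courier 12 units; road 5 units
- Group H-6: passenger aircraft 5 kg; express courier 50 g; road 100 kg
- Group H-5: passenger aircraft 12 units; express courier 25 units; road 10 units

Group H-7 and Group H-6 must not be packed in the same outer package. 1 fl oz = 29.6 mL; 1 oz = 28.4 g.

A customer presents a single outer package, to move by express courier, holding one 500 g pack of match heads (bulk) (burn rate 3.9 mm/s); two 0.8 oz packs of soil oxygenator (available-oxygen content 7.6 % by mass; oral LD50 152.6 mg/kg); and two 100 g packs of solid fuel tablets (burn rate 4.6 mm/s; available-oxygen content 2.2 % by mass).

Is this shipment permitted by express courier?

With burn rate 3.9 mm/s (> 1.8 mm/s), the match heads (bulk) fall in Group H-7.
Available-oxygen content 7.6 % by mass meets the Group H-6 criterion (Oxidizer), so the soil oxygenator is Group H-6.
Burn rate 4.6 mm/s meets the Group H-7 criterion (Flammable Solid), so the solid fuel tablets are Group H-7.
Total Group H-7: 500 g + (two 100 g packs = 200 g) = 700 g.
Group H-7 is Forbidden by express courier.
Group H-6 quantity: two 0.8 oz packs = 45.44 g.
That is within the Group H-6 express courier limit of 50 g.
Group H-7 and Group H-6 may not share an outer package.

No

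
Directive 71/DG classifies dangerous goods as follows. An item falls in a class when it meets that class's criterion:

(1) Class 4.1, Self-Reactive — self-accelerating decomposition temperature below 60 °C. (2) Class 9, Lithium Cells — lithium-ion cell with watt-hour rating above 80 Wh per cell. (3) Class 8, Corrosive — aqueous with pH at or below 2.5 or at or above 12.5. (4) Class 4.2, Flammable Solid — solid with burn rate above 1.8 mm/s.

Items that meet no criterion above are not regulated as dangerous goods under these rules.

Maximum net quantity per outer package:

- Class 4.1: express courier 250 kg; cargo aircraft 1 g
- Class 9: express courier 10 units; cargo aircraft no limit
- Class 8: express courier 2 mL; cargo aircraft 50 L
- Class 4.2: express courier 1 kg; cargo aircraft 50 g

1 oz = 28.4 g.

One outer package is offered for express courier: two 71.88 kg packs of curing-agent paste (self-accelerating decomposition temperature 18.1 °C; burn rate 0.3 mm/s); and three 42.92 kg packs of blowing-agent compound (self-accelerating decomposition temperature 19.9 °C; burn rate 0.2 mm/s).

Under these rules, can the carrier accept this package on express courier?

Curing-agent paste: self-accelerating decomposition temperature 18.1 °C < 60 °C → Class 4.1 (Self-Reactive).
Self-accelerating decomposition temperature 19.9 °C meets the Class 4.1 criterion (Self-Reactive), so the blowing-agent compound is Class 4.1.
Total Class 4.1: (two 71.88 kg packs = 143.76 kg) + (three 42.92 kg packs = 128.76 kg) = 272.52 kg.
That exceeds the Class 4.1 express courier limit of 250 kg.

No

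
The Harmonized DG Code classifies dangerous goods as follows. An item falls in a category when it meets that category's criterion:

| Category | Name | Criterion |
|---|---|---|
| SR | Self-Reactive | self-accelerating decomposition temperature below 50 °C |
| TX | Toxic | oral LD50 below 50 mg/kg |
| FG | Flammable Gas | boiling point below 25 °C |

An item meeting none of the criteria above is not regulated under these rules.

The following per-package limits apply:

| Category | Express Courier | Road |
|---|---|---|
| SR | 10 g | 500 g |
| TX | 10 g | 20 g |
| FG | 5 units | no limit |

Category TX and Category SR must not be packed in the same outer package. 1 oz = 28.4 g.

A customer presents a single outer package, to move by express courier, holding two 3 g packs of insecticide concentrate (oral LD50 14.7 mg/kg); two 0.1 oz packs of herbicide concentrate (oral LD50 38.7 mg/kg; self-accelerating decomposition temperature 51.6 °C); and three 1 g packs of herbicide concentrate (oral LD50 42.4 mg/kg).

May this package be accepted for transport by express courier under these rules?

No

Oral LD50 14.7 mg/kg meets the Category TX criterion (Toxic), so the insecticide concentrate is Category TX.
Oral LD50 38.7 mg/kg meets the Category TX criterion (Toxic), so the herbicide concentrate is Category TX.
With oral LD50 42.4 mg/kg (< 50 mg/kg), the herbicide concentrate falls in Category TX.
Category TX net quantity: (two 3 g packs = 6 g) + (two 0.1 oz packs = 5.68 g) + (three 1 g packs = 3 g) = 14.68 g.
14.68 g > 10 g (express courier limit, Category TX) — over the limit.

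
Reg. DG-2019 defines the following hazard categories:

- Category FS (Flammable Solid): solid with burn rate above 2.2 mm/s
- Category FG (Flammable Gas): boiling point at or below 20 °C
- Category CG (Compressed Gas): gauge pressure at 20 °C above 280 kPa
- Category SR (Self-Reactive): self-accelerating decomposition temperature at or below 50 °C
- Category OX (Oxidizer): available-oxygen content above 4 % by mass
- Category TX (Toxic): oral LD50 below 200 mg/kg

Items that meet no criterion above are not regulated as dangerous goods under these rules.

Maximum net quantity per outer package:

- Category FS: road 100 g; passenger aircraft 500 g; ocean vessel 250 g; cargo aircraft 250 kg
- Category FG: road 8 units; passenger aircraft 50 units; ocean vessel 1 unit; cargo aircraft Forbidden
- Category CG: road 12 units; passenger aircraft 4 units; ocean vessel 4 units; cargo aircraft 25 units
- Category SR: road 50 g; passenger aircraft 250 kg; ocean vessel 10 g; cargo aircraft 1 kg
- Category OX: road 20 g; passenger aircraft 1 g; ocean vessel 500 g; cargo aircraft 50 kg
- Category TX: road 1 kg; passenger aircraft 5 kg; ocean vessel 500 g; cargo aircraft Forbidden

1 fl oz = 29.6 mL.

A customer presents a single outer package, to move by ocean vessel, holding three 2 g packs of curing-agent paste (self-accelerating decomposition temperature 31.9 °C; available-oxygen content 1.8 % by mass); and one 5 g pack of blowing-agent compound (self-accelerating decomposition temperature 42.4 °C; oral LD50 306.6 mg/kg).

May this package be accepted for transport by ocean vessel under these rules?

Self-accelerating decomposition temperature 31.9 °C meets the Category SR criterion (Self-Reactive), so the curing-agent paste is Category SR.
Self-accelerating decomposition temperature 42.4 °C meets the Category SR criterion (Self-Reactive), so the blowing-agent compound is Category SR.
Category SR net quantity: (three 2 g packs = 6 g) + 5 g = 11 g.
That exceeds the Category SR ocean vessel limit of 10 g.

No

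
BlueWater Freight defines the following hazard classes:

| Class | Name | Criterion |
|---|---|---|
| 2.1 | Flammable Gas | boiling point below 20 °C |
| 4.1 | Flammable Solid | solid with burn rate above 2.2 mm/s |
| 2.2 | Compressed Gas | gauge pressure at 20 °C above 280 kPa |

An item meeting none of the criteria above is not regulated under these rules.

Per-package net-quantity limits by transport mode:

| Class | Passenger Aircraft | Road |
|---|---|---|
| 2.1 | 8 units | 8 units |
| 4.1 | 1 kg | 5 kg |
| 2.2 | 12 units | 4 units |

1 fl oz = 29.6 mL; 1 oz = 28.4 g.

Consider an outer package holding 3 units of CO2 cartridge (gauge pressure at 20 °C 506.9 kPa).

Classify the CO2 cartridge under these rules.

The CO2 cartridge has gauge pressure at 20 °C 506.9 kPa, which is > 280 kPa, so it is Class 2.2 (Compressed Gas).

Class 2.2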